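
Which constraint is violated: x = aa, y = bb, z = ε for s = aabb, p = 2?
Violated: |xy| ≤ p

The decomposition x = aa, y = bb, z = ε for s = aabb with p = 2
violates the constraint: |xy| ≤ p

|xy| = |aabb| = 4 > 2 = p. The decomposition puts too many characters in xy.

Pumping lemma constraints:
1. xyz = s (decomposition is valid)
2. |xy| ≤ p
3. |y| > 0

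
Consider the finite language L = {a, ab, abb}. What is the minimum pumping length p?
p = 4

For a finite language L, the pumping lemma holds vacuously if p > max|s| for s ∈ L.

The longest string in L = {a, ab, abb} has length 3.
If p = 4, then no string s ∈ L has |s| ≥ p, so the condition is vacuously true.

The minimum pumping length is p = 4.

Why no smaller p works: for any p ≤ 3, the longest string s ∈ L has |s| = 3 ≥ p, so it would
have to be pumpable; but pumping up (i = 2, 3, ...) produces ever longer strings, which cannot all lie in the
finite language L. So the pumping property fails for every p ≤ 3.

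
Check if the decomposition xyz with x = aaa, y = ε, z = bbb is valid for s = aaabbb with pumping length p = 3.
Violated: |y| > 0

The decomposition x = aaa, y = ε, z = bbb for s = aaabbb with p = 3
violates the constraint: |y| > 0

|y| = 0, but the pumping lemma requires |y| > 0 (y must be non-empty).

Pumping lemma constraints:
1. xyz = s (decomposition is valid)
2. |xy| ≤ p
3. |y| > 0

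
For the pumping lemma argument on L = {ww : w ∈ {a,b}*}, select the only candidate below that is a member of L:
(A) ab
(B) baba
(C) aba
(B) baba

The pumping lemma is applied to a string s that lies in L, so first check membership of each option:
- (A) ab has length 2; its halves are a and b, which differ, so it is not in L ✗
- (B) baba splits into halves ba · ba, which are equal, so it is in L (w = ba) ✓
- (C) aba has odd length 3, so it cannot be written as ww and is not in L ✗

Only (B) baba is in L, so it is the only candidate that could play the role of s.
(In a complete proof one picks s in terms of the pumping length p so that |s| ≥ p is guaranteed; a fixed string like baba illustrates the shape of such an s.)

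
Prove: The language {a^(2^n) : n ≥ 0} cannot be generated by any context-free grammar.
Assume for contradiction that L is context-free, and let p ≥ 1 be the pumping length given by the pumping lemma for CFLs.
Choose s = a^(2^p). Then s ∈ L and |s| = 2^p ≥ p.
By the CFL pumping lemma, s = uvxyz for some u, v, x, y, z with |vxy| ≤ p, |vy| ≥ 1, and uv^i xy^i z ∈ L for every i ≥ 0.
All symbols are a's, so only lengths matter: let k = |vy|, with 1 ≤ k ≤ |vxy| ≤ p < 2^p.

Take i = 2: |uv²xy²z| = 2^p + k, and 2^p < 2^p + k < 2^p + 2^p = 2^(p+1).
So the length lies strictly between consecutive powers of two and is not a power of 2; uv²xy²z ∉ L.

This contradicts the CFL pumping lemma, which requires uv^i xy^i z ∈ L for all i ≥ 0.
Hence L = {a^(2^n) : n ≥ 0} is not context-free. ∎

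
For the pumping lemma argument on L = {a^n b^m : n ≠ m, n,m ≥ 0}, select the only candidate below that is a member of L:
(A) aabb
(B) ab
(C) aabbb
(C) aabbb

The pumping lemma is applied to a string s that lies in L, so first check membership of each option:
- (A) aabb = a^2 b^2 has n = m = 2, so it is not in L ✗
- (B) ab = a^1 b^1 has n = m = 1, so it is not in L ✗
- (C) aabbb = a^2 b^3 with 2 ≠ 3, so it is in L ✓

Only (C) aabbb is in L, so it is the only candidate that could play the role of s.
(In a complete proof one picks s in terms of the pumping length p so that |s| ≥ p is guaranteed; a fixed string like aabbb illustrates the shape of such an s.)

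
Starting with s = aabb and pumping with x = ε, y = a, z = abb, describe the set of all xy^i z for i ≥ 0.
{xy^i z : i ≥ 0} = {a^(i+1) b^2 : i ≥ 0} = {abb, aabb, aaabb, ...}

With x = ε, y = a, z = abb: Starting with aabb and pumping the first 'a' (z = abb keeps the second 'a'), we get strings with i+1 a's followed by 2 b's for i = 0, 1, 2, ...; note bb is not produced because z always contributes one a.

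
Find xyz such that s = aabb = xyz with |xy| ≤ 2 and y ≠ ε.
x = 'a', y = 'a', z = 'bb'

For s = aabb and p = 2, one valid decomposition is:
- x = 'a' (length 1)
- y = 'a' (length 1)
- z = 'bb' (length 2)

Verification:
- xyz = 'a' + 'a' + 'bb' = aabb ✓
- |xy| = 2 ≤ 2 ✓
- |y| = 1 > 0 ✓

All pumping lemma constraints are satisfied.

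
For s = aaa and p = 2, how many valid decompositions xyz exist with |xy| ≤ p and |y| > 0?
3

For s = 'aaa' with pumping length p = 2:

Constraints: |xy| ≤ 2, |y| > 0

Valid decompositions (|xy| ≤ p, |y| ≥ 1):
  • x='', y='a', z='aa'
  • x='a', y='a', z='a'
  • x='', y='aa', z='a'

Total count: 3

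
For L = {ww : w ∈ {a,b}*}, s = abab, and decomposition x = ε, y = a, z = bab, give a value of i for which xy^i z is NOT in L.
i = 0

xy⁰z = ε · ε · bab = bab; bab has odd length 3, so it cannot be written as ww and is not in L.
(Other choices also work, e.g. i = 2, 3; only i = 1 is guaranteed to stay in L since xy¹z = s.)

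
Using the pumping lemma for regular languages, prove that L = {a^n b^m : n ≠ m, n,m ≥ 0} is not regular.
Assume for contradiction that L is regular, and let p ≥ 1 be the pumping length given by the pumping lemma.
Choose s = a^p b^(p + p!). Then s ∈ L because p ≠ p + p! (as p! ≥ 1), and |s| ≥ p.
By the pumping lemma, s = xyz for some x, y, z with |xy| ≤ p, |y| ≥ 1, and xy^i z ∈ L for every i ≥ 0.
Since |xy| ≤ p and the first p symbols of s are all a's, y = a^k for some k with 1 ≤ k ≤ p.
For every i ≥ 0, xy^i z = a^(p + (i − 1)k) b^(p + p!).

Because 1 ≤ k ≤ p, k divides p!. Let t = p!/k (a positive integer) and take i = t + 1.
Then the number of a's is p + tk = p + p!, which equals the number of b's.
So xy^(t+1) z = a^(p + p!) b^(p + p!) has equally many a's and b's and is NOT in L.

This contradicts the pumping lemma, which requires xy^i z ∈ L for all i ≥ 0.
Hence L = {a^n b^m : n ≠ m, n,m ≥ 0} is not regular. ∎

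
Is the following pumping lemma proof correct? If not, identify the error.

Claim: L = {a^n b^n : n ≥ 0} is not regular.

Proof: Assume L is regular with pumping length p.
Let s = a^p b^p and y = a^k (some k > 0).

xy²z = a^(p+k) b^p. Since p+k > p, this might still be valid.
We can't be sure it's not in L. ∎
The proof is INCORRECT.

Error: The conclusion is wrong.
xy²z = a^(p+k) b^p is definitely NOT in L because the number of a's (p+k) ≠ number of b's (p).
The proof incorrectly doubts what is actually a valid contradiction.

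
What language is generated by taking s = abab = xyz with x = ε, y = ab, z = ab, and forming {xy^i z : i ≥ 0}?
{xy^i z : i ≥ 0} = {(ab)^(i+1) : i ≥ 0} = {ab, abab, ababab, ...}

With x = ε, y = ab, z = ab: Pumping 'ab' gives strings of alternating a's and b's.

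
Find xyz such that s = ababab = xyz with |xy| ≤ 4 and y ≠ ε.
x = '', y = 'abab', z = 'ab'

For s = ababab and p = 4, one valid decomposition is:
- x = '' (length 0)
- y = 'abab' (length 4)
- z = 'ab' (length 2)

Verification:
- xyz = '' + 'abab' + 'ab' = ababab ✓
- |xy| = 4 ≤ 4 ✓
- |y| = 4 > 0 ✓

All pumping lemma constraints are satisfied.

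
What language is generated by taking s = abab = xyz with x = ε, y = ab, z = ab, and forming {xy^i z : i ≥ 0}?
{xy^i z : i ≥ 0} = {(ab)^(i+1) : i ≥ 0} = {ab, abab, ababab, ...}

With x = ε, y = ab, z = ab: Pumping 'ab' gives strings of alternating a's and b's.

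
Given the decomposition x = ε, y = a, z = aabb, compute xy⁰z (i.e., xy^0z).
aabb

Given x = '', y = 'a', z = 'aabb' and i = 0:

xy^0z = x + y·y·...·y (0 times) + z
       = '' + 'a'^0 + 'aabb'
       = '' + '' + 'aabb'
       = 'aabb'

The pumped string is 'aabb' with length 4.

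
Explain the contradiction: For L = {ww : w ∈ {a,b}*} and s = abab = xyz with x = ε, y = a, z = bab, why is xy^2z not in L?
xy²z = aabab ∉ L

Pumping with i = 2 replaces y = a by y² = aa:
- Original: s = xyz = abab; abab splits into halves ab · ab, which are equal, so it is in L (w = ab)
- Pumped: xy²z = ε · aa · bab = aabab
- aabab has odd length 5, so it cannot be written as ww and is not in L

The pumping lemma would require xy²z ∈ L, so this decomposition yields a contradiction.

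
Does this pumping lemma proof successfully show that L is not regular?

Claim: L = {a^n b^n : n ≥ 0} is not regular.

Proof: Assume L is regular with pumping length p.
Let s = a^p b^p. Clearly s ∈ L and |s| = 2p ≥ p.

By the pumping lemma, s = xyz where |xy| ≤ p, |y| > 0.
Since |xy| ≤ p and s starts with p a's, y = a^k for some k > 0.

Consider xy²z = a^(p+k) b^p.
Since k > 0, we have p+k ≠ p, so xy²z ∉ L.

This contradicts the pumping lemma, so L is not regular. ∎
The proof is correct.

This proof is valid because:
1. The string s = a^p b^p is correctly in L
2. The decomposition analysis is correct: y must consist only of a's
3. The contradiction is valid: pumping increases a's but not b's
4. The conclusion follows logically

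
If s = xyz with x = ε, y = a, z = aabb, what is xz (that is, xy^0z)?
aabb

Given x = '', y = 'a', z = 'aabb' and i = 0:

xy^0z = x + y·y·...·y (0 times) + z
       = '' + 'a'^0 + 'aabb'
       = '' + '' + 'aabb'
       = 'aabb'

The pumped string is 'aabb' with length 4.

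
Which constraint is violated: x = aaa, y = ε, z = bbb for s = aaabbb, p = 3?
Violated: |y| > 0

The decomposition x = aaa, y = ε, z = bbb for s = aaabbb with p = 3
violates the constraint: |y| > 0

|y| = 0, but the pumping lemma requires |y| > 0 (y must be non-empty).

Pumping lemma constraints:
1. xyz = s (decomposition is valid)
2. |xy| ≤ p
3. |y| > 0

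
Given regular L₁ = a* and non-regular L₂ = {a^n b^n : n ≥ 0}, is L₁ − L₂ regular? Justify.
Yes — L₁ − L₂ is regular.

The only string of a* that lies in {a^n b^n} is ε, so L₁ − L₂ = a* − {ε} = a⁺ = aa*, which is regular.

Note that the bare facts "L₁ regular, L₂ non-regular" do not settle the question by themselves: the closure of regular languages under ∪, ∩, complement and difference applies only when BOTH operands are regular. With a non-regular operand the result can come out regular or non-regular depending on the specific languages, so one has to work out L₁ − L₂ for this particular pair, as above.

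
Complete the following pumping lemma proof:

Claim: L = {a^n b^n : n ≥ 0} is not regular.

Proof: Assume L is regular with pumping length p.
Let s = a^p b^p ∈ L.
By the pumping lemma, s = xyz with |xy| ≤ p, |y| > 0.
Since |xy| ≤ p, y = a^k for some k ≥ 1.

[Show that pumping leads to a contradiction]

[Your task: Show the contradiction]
Consider xy²z = a^(p+k) b^p.

Since k ≥ 1, we have p + k > p.
So xy²z has more a's than b's: (p+k) a's vs p b's.
This means xy²z ∉ L because a^n b^n requires equal counts.

This contradicts the pumping lemma which states xy²z ∈ L.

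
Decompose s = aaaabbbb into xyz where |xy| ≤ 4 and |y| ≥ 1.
x = 'aa', y = 'aa', z = 'bbbb'

For s = aaaabbbb and p = 4, one valid decomposition is:
- x = 'aa' (length 2)
- y = 'aa' (length 2)
- z = 'bbbb' (length 4)

Verification:
- xyz = 'aa' + 'aa' + 'bbbb' = aaaabbbb ✓
- |xy| = 4 ≤ 4 ✓
- |y| = 2 > 0 ✓

All pumping lemma constraints are satisfied.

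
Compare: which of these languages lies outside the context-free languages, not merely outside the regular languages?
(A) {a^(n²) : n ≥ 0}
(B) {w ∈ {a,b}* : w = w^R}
(A) {a^(n²) : n ≥ 0}

(A) {a^(n²) : n ≥ 0} requires the CFL pumping lemma.

- {w ∈ {a,b}* : w = w^R} is context-free (but not regular)
  • Can be shown non-regular with the regular pumping lemma
  • After pumping, the string is no longer symmetric

- {a^(n²) : n ≥ 0} is NOT context-free
  • Requires the CFL pumping lemma to prove
  • Gaps between squares grow unboundedly

The CFL pumping lemma is "stronger" in that it can prove non-membership
in the larger class of context-free languages.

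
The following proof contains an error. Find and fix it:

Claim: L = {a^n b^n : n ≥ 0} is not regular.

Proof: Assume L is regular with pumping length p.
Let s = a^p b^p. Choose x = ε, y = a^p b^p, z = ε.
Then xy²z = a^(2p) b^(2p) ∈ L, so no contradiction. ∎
Error: The decomposition violates |xy| ≤ p. With y = a^p b^p, |xy| = |y| = 2p > p. (The proof also miscomputes xy²z, which would be a^p b^p a^p b^p rather than a^(2p) b^(2p), and it wrongly treats one harmless decomposition as settling the matter — the prover does not get to choose the decomposition.)

Correction: The pumping lemma requires |xy| ≤ p, and the argument must handle every decomposition satisfying |xy| ≤ p, |y| ≥ 1. Since s starts with p a's, any such y consists only of a's, say y = a^k with k ≥ 1. Then xy²z = a^(p+k) b^p has unequal numbers of a's and b's, so xy²z ∉ L — the required contradiction.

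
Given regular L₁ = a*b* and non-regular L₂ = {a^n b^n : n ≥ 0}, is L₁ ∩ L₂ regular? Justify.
No — L₁ ∩ L₂ is not regular.

Every string a^n b^n already lies in a*b*, so L₁ ∩ L₂ = {a^n b^n : n ≥ 0} = L₂ itself, which is the standard non-regular language (pump s = a^p b^p).

Note that the bare facts "L₁ regular, L₂ non-regular" do not settle the question by themselves: the closure of regular languages under ∪, ∩, complement and difference applies only when BOTH operands are regular. With a non-regular operand the result can come out regular or non-regular depending on the specific languages, so one has to work out L₁ ∩ L₂ for this particular pair, as above.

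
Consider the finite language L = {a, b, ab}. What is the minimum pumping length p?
p = 3

For a finite language L, the pumping lemma holds vacuously if p > max|s| for s ∈ L.

The longest string in L = {a, b, ab} has length 2.
If p = 3, then no string s ∈ L has |s| ≥ p, so the condition is vacuously true.

The minimum pumping length is p = 3.

Why no smaller p works: for any p ≤ 2, the longest string s ∈ L has |s| = 2 ≥ p, so it would
have to be pumpable; but pumping up (i = 2, 3, ...) produces ever longer strings, which cannot all lie in the
finite language L. So the pumping property fails for every p ≤ 2.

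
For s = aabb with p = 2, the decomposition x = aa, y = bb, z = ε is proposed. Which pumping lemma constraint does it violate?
Violated: |xy| ≤ p

The decomposition x = aa, y = bb, z = ε for s = aabb with p = 2
violates the constraint: |xy| ≤ p

|xy| = |aabb| = 4 > 2 = p. The decomposition puts too many characters in xy.

Pumping lemma constraints:
1. xyz = s (decomposition is valid)
2. |xy| ≤ p
3. |y| > 0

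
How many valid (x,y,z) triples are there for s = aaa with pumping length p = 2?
3

For s = 'aaa' with pumping length p = 2:

Constraints: |xy| ≤ 2, |y| > 0

Valid decompositions (|xy| ≤ p, |y| ≥ 1):
  • x='', y='a', z='aa'
  • x='a', y='a', z='a'
  • x='', y='aa', z='a'

Total count: 3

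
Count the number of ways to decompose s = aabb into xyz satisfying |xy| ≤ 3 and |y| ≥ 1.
6

For s = 'aabb' with pumping length p = 3:

Constraints: |xy| ≤ 3, |y| > 0

Valid decompositions (|xy| ≤ p, |y| ≥ 1):
  • x='', y='a', z='abb'
  • x='a', y='a', z='bb'
  • x='', y='aa', z='bb'
  • x='aa', y='b', z='b'
  • x='a', y='ab', z='b'
  • x='', y='aab', z='b'

Total count: 6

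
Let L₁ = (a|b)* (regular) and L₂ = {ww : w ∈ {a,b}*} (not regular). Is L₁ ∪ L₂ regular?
Yes — L₁ ∪ L₂ is regular.

{ww} ⊆ (a|b)*, so L₁ ∪ L₂ = (a|b)*, which is regular.

Note that the bare facts "L₁ regular, L₂ non-regular" do not settle the question by themselves: the closure of regular languages under ∪, ∩, complement and difference applies only when BOTH operands are regular. With a non-regular operand the result can come out regular or non-regular depending on the specific languages, so one has to work out L₁ ∪ L₂ for this particular pair, as above.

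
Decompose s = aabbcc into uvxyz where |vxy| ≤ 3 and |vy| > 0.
u='aa', v='b', x='b', y='c', z='c'

For s = aabbcc with pumping length p = 3:

One valid decomposition:
- u = 'aa'
- v = 'b'
- x = 'b'
- y = 'c'
- z = 'c'

Verification:
- uvxyz = 'aa' + 'b' + 'b' + 'c' + 'c' = aabbcc ✓
- |vxy| = |'bbc'| = 3 ≤ 3 ✓
- |vy| = |'bc'| = 2 > 0 ✓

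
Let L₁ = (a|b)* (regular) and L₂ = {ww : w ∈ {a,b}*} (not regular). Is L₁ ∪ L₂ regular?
Yes — L₁ ∪ L₂ is regular.

{ww} ⊆ (a|b)*, so L₁ ∪ L₂ = (a|b)*, which is regular.

Note that the bare facts "L₁ regular, L₂ non-regular" do not settle the question by themselves: the closure of regular languages under ∪, ∩, complement and difference applies only when BOTH operands are regular. With a non-regular operand the result can come out regular or non-regular depending on the specific languages, so one has to work out L₁ ∪ L₂ for this particular pair, as above.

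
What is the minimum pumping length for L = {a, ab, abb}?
p = 4

For a finite language L, the pumping lemma holds vacuously if p > max|s| for s ∈ L.

The longest string in L = {a, ab, abb} has length 3.
If p = 4, then no string s ∈ L has |s| ≥ p, so the condition is vacuously true.

The minimum pumping length is p = 4.

Why no smaller p works: for any p ≤ 3, the longest string s ∈ L has |s| = 3 ≥ p, so it would
have to be pumpable; but pumping up (i = 2, 3, ...) produces ever longer strings, which cannot all lie in the
finite language L. So the pumping property fails for every p ≤ 3.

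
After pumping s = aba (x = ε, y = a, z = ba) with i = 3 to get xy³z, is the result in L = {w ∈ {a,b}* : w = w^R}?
No

xy³z = ε · aaa · ba = aaaba.
aaaba reversed is abaaa ≠ aaaba, so it is not a palindrome and is not in L.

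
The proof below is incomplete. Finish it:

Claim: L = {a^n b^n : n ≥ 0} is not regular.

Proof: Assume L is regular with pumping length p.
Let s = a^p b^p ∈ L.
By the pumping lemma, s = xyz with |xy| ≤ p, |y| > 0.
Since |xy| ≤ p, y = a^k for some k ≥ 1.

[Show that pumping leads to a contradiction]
Consider xy²z = a^(p+k) b^p.

Since k ≥ 1, we have p + k > p.
So xy²z has more a's than b's: (p+k) a's vs p b's.
This means xy²z ∉ L because a^n b^n requires equal counts.

This contradicts the pumping lemma which states xy²z ∈ L.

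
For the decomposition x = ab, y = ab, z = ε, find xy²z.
ababab

Given x = 'ab', y = 'ab', z = '' and i = 2:

xy^2z = x + y·y·...·y (2 times) + z
       = 'ab' + 'ab'^2 + ''
       = 'ab' + 'abab' + ''
       = 'ababab'

The pumped string is 'ababab' with length 6.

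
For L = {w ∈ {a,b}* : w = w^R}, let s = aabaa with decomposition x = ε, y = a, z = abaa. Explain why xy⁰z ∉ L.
xy⁰z = abaa ∉ L

Pumping with i = 0 replaces y = a by y⁰ = ε:
- Original: s = xyz = aabaa; aabaa reversed is aabaa, the same string, so it is a palindrome and is in L
- Pumped: xy⁰z = ε · ε · abaa = abaa
- abaa reversed is aaba ≠ abaa, so it is not a palindrome and is not in L

The pumping lemma would require xy⁰z ∈ L, so this decomposition yields a contradiction.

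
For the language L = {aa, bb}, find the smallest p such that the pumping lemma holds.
p = 3

For a finite language L, the pumping lemma holds vacuously if p > max|s| for s ∈ L.

The longest string in L = {aa, bb} has length 2.
If p = 3, then no string s ∈ L has |s| ≥ p, so the condition is vacuously true.

The minimum pumping length is p = 3.

Why no smaller p works: for any p ≤ 2, the longest string s ∈ L has |s| = 2 ≥ p, so it would
have to be pumpable; but pumping up (i = 2, 3, ...) produces ever longer strings, which cannot all lie in the
finite language L. So the pumping property fails for every p ≤ 2.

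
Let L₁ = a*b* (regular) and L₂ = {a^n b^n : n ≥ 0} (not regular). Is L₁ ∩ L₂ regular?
No — L₁ ∩ L₂ is not regular.

Every string a^n b^n already lies in a*b*, so L₁ ∩ L₂ = {a^n b^n : n ≥ 0} = L₂ itself, which is the standard non-regular language (pump s = a^p b^p).

Note that the bare facts "L₁ regular, L₂ non-regular" do not settle the question by themselves: the closure of regular languages under ∪, ∩, complement and difference applies only when BOTH operands are regular. With a non-regular operand the result can come out regular or non-regular depending on the specific languages, so one has to work out L₁ ∩ L₂ for this particular pair, as above.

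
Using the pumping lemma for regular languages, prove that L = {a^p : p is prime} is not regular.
Assume for contradiction that L is regular, and let p ≥ 1 be the pumping length given by the pumping lemma.
Choose a prime q with q ≥ p (one exists because there are infinitely many primes) and let s = a^q. Then s ∈ L and |s| = q ≥ p.
By the pumping lemma, s = xyz for some x, y, z with |xy| ≤ p, |y| ≥ 1, and xy^i z ∈ L for every i ≥ 0.
Here y = a^k for some k with 1 ≤ k ≤ p, and xy^i z = a^(q + (i − 1)k) for every i ≥ 0.

Take i = q + 1: |xy^(q+1) z| = q + qk = q(k + 1).
Both factors satisfy q ≥ 2 and k + 1 ≥ 2, so q(k + 1) is composite, and xy^(q+1) z ∉ L.

This contradicts the pumping lemma, which requires xy^i z ∈ L for all i ≥ 0.
Hence L = {a^p : p is prime} is not regular. ∎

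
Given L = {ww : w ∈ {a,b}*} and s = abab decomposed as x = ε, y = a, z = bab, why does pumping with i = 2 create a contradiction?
xy²z = aabab ∉ L

Pumping with i = 2 replaces y = a by y² = aa:
- Original: s = xyz = abab; abab splits into halves ab · ab, which are equal, so it is in L (w = ab)
- Pumped: xy²z = ε · aa · bab = aabab
- aabab has odd length 5, so it cannot be written as ww and is not in L

The pumping lemma would require xy²z ∈ L, so this decomposition yields a contradiction.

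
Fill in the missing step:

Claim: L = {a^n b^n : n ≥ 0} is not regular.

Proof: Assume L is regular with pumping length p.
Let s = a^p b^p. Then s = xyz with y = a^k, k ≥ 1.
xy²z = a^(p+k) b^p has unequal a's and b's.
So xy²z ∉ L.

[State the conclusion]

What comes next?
This contradicts the pumping lemma for regular languages,
which guarantees xy^i z ∈ L for all i ≥ 0.

Since our assumption that L is regular leads to a contradiction,
we conclude that L = {a^n b^n : n ≥ 0} is NOT regular. ∎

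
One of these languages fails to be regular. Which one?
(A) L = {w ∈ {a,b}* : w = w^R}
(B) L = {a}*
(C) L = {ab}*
(A) {w ∈ {a,b}* : w = w^R}

(A) L = {w ∈ {a,b}* : w = w^R} is NOT regular.

The pumping lemma can be used to prove this:
After pumping, the string is no longer symmetric

The other languages are regular because they can be recognized by finite automata.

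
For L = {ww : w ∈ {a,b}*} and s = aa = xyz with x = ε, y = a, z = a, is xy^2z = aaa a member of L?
No

xy²z = ε · aa · a = aaa.
aaa has odd length 3, so it cannot be written as ww and is not in L.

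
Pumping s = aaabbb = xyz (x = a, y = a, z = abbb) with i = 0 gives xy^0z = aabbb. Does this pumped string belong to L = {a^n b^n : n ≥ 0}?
No

xy⁰z = a · ε · abbb = aabbb.
aabbb has 2 a's and 3 b's; 2 ≠ 3, so it is not in L.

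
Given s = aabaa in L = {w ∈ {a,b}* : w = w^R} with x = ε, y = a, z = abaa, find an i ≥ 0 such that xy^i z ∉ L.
i = 0

xy⁰z = ε · ε · abaa = abaa; abaa reversed is aaba ≠ abaa, so it is not a palindrome and is not in L.
(Other choices also work, e.g. i = 2, 3; only i = 1 is guaranteed to stay in L since xy¹z = s.)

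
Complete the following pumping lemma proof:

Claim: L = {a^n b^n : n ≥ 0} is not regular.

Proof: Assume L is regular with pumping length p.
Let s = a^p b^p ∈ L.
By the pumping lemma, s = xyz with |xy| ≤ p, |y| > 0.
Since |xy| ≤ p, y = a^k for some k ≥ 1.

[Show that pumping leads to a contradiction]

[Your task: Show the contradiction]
Consider xy²z = a^(p+k) b^p.

Since k ≥ 1, we have p + k > p.
So xy²z has more a's than b's: (p+k) a's vs p b's.
This means xy²z ∉ L because a^n b^n requires equal counts.

This contradicts the pumping lemma which states xy²z ∈ L.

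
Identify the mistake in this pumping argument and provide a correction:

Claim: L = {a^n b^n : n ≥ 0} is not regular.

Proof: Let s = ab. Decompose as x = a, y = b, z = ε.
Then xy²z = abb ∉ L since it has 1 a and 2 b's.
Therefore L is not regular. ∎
Error: The string s = ab might be shorter than the pumping length p.

Correction: Choose s = a^p b^p to ensure |s| ≥ p. Also, the decomposition is wrong: with |xy| ≤ p, y cannot include b's when s starts with p a's.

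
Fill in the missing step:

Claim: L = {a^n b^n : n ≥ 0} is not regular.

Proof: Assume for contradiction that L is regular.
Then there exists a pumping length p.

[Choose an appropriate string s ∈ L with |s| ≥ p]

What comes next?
s = a^p b^p

This string is in L (has equal a's and b's) and has length 2p ≥ p.
Any decomposition xyz with |xy| ≤ p means y consists only of a's,
so pumping will unbalance the counts.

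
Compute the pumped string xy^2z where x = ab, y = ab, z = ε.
ababab

Given x = 'ab', y = 'ab', z = '' and i = 2:

xy^2z = x + y·y·...·y (2 times) + z
       = 'ab' + 'ab'^2 + ''
       = 'ab' + 'abab' + ''
       = 'ababab'

The pumped string is 'ababab' with length 6.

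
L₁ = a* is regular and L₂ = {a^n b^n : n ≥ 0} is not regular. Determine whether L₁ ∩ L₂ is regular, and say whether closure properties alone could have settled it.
Yes — L₁ ∩ L₂ is regular.

A string of a* contains no b's, and the only string of {a^n b^n} with no b's is ε (n = 0). So L₁ ∩ L₂ = {ε}, a finite language, which is regular.

Note that the bare facts "L₁ regular, L₂ non-regular" do not settle the question by themselves: the closure of regular languages under ∪, ∩, complement and difference applies only when BOTH operands are regular. With a non-regular operand the result can come out regular or non-regular depending on the specific languages, so one has to work out L₁ ∩ L₂ for this particular pair, as above.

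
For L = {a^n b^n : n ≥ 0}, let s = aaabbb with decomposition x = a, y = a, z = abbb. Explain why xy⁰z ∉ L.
xy⁰z = aabbb ∉ L

Pumping with i = 0 replaces y = a by y⁰ = ε:
- Original: s = xyz = aaabbb; aaabbb = a^3 b^3 has equal counts (3 = 3), so it is in L
- Pumped: xy⁰z = a · ε · abbb = aabbb
- aabbb has 2 a's and 3 b's; 2 ≠ 3, so it is not in L

The pumping lemma would require xy⁰z ∈ L, so this decomposition yields a contradiction.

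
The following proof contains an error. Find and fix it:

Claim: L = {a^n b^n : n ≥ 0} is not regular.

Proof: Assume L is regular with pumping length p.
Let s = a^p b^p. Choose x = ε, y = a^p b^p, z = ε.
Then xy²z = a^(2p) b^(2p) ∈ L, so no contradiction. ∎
Error: The decomposition violates |xy| ≤ p. With y = a^p b^p, |xy| = |y| = 2p > p. (The proof also miscomputes xy²z, which would be a^p b^p a^p b^p rather than a^(2p) b^(2p), and it wrongly treats one harmless decomposition as settling the matter — the prover does not get to choose the decomposition.)

Correction: The pumping lemma requires |xy| ≤ p, and the argument must handle every decomposition satisfying |xy| ≤ p, |y| ≥ 1. Since s starts with p a's, any such y consists only of a's, say y = a^k with k ≥ 1. Then xy²z = a^(p+k) b^p has unequal numbers of a's and b's, so xy²z ∉ L — the required contradiction.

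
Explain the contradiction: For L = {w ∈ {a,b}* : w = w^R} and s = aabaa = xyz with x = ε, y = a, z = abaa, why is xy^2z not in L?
xy²z = aaabaa ∉ L

Pumping with i = 2 replaces y = a by y² = aa:
- Original: s = xyz = aabaa; aabaa reversed is aabaa, the same string, so it is a palindrome and is in L
- Pumped: xy²z = ε · aa · abaa = aaabaa
- aaabaa reversed is aabaaa ≠ aaabaa, so it is not a palindrome and is not in L

The pumping lemma would require xy²z ∈ L, so this decomposition yields a contradiction.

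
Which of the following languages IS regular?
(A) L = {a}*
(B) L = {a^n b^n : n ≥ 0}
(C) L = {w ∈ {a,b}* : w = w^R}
(A) {a}*

(A) L = {a}* is regular.

This can be recognized by a finite automaton (DFA/NFA).
Regular expressions like {a}* define regular languages.

The other choices are not regular:
- {a^n b^n : n ≥ 0}: After pumping, the number of a's and b's become unequal
- {w ∈ {a,b}* : w = w^R}: After pumping, the string is no longer symmetric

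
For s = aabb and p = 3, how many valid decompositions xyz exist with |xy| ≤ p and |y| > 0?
6

For s = 'aabb' with pumping length p = 3:

Constraints: |xy| ≤ 3, |y| > 0

Valid decompositions (|xy| ≤ p, |y| ≥ 1):
  • x='', y='a', z='abb'
  • x='a', y='a', z='bb'
  • x='', y='aa', z='bb'
  • x='aa', y='b', z='b'
  • x='a', y='ab', z='b'
  • x='', y='aab', z='b'

Total count: 6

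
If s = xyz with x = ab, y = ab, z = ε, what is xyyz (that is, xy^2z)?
ababab

Given x = 'ab', y = 'ab', z = '' and i = 2:

xy^2z = x + y·y·...·y (2 times) + z
       = 'ab' + 'ab'^2 + ''
       = 'ab' + 'abab' + ''
       = 'ababab'

The pumped string is 'ababab' with length 6.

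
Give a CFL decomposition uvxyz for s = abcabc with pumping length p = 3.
u='ab', v='c', x='a', y='b', z='c'

For s = abcabc with pumping length p = 3:

One valid decomposition:
- u = 'ab'
- v = 'c'
- x = 'a'
- y = 'b'
- z = 'c'

Verification:
- uvxyz = 'ab' + 'c' + 'a' + 'b' + 'c' = abcabc ✓
- |vxy| = |'cab'| = 3 ≤ 3 ✓
- |vy| = |'cb'| = 2 > 0 ✓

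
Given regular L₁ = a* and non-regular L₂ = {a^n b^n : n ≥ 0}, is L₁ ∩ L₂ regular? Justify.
Yes — L₁ ∩ L₂ is regular.

A string of a* contains no b's, and the only string of {a^n b^n} with no b's is ε (n = 0). So L₁ ∩ L₂ = {ε}, a finite language, which is regular.

Note that the bare facts "L₁ regular, L₂ non-regular" do not settle the question by themselves: the closure of regular languages under ∪, ∩, complement and difference applies only when BOTH operands are regular. With a non-regular operand the result can come out regular or non-regular depending on the specific languages, so one has to work out L₁ ∩ L₂ for this particular pair, as above.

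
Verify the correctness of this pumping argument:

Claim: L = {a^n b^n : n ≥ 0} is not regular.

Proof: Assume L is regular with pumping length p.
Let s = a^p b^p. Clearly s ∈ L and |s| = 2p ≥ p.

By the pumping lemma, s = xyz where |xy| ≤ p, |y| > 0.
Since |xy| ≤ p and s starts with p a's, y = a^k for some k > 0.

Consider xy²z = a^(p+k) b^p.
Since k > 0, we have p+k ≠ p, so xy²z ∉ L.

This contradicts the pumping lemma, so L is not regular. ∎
The proof is correct.

This proof is valid because:
1. The string s = a^p b^p is correctly in L
2. The decomposition analysis is correct: y must consist only of a's
3. The contradiction is valid: pumping increases a's but not b's
4. The conclusion follows logically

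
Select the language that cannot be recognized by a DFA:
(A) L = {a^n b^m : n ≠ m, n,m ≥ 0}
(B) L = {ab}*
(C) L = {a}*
(A) {a^n b^m : n ≠ m, n,m ≥ 0}

(A) L = {a^n b^m : n ≠ m, n,m ≥ 0} is NOT regular.

The pumping lemma can be used to prove this:
After pumping a's, we can make n = m

The other languages are regular because they can be recognized by finite automata.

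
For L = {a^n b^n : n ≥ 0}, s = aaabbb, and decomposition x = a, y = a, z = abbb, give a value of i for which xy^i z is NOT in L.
i = 3

xy³z = a · aaa · abbb = aaaaabbb; aaaaabbb has 5 a's and 3 b's; 5 ≠ 3, so it is not in L.
(Other choices also work, e.g. i = 0, 2; only i = 1 is guaranteed to stay in L since xy¹z = s.)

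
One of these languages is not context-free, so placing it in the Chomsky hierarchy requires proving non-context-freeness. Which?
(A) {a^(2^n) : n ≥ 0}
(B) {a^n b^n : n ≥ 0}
(A) {a^(2^n) : n ≥ 0}

(A) {a^(2^n) : n ≥ 0} requires the CFL pumping lemma.

- {a^n b^n : n ≥ 0} is context-free (but not regular)
  • Can be shown non-regular with the regular pumping lemma
  • After pumping, the number of a's and b's become unequal

- {a^(2^n) : n ≥ 0} is NOT context-free
  • Requires the CFL pumping lemma to prove
  • Gaps between powers of 2 grow exponentially

The CFL pumping lemma is "stronger" in that it can prove non-membership
in the larger class of context-free languages.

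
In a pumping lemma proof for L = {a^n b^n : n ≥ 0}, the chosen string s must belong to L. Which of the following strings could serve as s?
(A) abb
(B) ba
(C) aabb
(C) aabb

The pumping lemma is applied to a string s that lies in L, so first check membership of each option:
- (A) abb has 1 a's and 2 b's; 1 ≠ 2, so it is not in L ✗
- (B) ba has an a after a b, so it is not of the form a^n b^n and is not in L ✗
- (C) aabb = a^2 b^2 has equal counts (2 = 2), so it is in L ✓

Only (C) aabb is in L, so it is the only candidate that could play the role of s.
(In a complete proof one picks s in terms of the pumping length p so that |s| ≥ p is guaranteed; a fixed string like aabb illustrates the shape of such an s.)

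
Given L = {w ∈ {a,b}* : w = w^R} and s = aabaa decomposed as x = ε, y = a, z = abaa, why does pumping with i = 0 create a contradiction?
xy⁰z = abaa ∉ L

Pumping with i = 0 replaces y = a by y⁰ = ε:
- Original: s = xyz = aabaa; aabaa reversed is aabaa, the same string, so it is a palindrome and is in L
- Pumped: xy⁰z = ε · ε · abaa = abaa
- abaa reversed is aaba ≠ abaa, so it is not a palindrome and is not in L

The pumping lemma would require xy⁰z ∈ L, so this decomposition yields a contradiction.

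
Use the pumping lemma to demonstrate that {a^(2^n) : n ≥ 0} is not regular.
Assume for contradiction that L is regular, and let p ≥ 1 be the pumping length given by the pumping lemma.
Choose s = a^(2^p). Then s ∈ L and |s| = 2^p ≥ p.
By the pumping lemma, s = xyz for some x, y, z with |xy| ≤ p, |y| ≥ 1, and xy^i z ∈ L for every i ≥ 0.
Here y = a^k for some k with 1 ≤ k ≤ |xy| ≤ p, and p < 2^p.

Take i = 2: |xy²z| = 2^p + k.
Now 2^p < 2^p + k ≤ 2^p + p < 2^p + 2^p = 2^(p+1).
So |xy²z| lies strictly between the consecutive powers of two 2^p and 2^(p+1), hence is not a power of 2, and xy²z ∉ L.

This contradicts the pumping lemma, which requires xy^i z ∈ L for all i ≥ 0.
Hence L = {a^(2^n) : n ≥ 0} is not regular. ∎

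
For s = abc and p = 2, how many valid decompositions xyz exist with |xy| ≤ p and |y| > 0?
3

For s = 'abc' with pumping length p = 2:

Constraints: |xy| ≤ 2, |y| > 0

Valid decompositions (|xy| ≤ p, |y| ≥ 1):
  • x='', y='a', z='bc'
  • x='a', y='b', z='c'
  • x='', y='ab', z='c'

Total count: 3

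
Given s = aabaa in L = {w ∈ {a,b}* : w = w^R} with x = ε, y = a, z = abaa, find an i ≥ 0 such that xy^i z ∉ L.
i = 2

xy²z = ε · aa · abaa = aaabaa; aaabaa reversed is aabaaa ≠ aaabaa, so it is not a palindrome and is not in L.
(Other choices also work, e.g. i = 0, 3; only i = 1 is guaranteed to stay in L since xy¹z = s.)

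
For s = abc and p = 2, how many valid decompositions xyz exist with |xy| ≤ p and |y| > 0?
3

For s = 'abc' with pumping length p = 2:

Constraints: |xy| ≤ 2, |y| > 0

Valid decompositions (|xy| ≤ p, |y| ≥ 1):
  • x='', y='a', z='bc'
  • x='a', y='b', z='c'
  • x='', y='ab', z='c'

Total count: 3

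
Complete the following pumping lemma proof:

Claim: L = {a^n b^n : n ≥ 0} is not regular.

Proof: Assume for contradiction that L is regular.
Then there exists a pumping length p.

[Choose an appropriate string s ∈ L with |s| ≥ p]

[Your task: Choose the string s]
s = a^p b^p

This string is in L (has equal a's and b's) and has length 2p ≥ p.
Any decomposition xyz with |xy| ≤ p means y consists only of a's,
so pumping will unbalance the counts.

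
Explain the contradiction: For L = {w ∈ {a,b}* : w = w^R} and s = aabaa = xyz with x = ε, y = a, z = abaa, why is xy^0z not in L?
xy⁰z = abaa ∉ L

Pumping with i = 0 replaces y = a by y⁰ = ε:
- Original: s = xyz = aabaa; aabaa reversed is aabaa, the same string, so it is a palindrome and is in L
- Pumped: xy⁰z = ε · ε · abaa = abaa
- abaa reversed is aaba ≠ abaa, so it is not a palindrome and is not in L

The pumping lemma would require xy⁰z ∈ L, so this decomposition yields a contradiction.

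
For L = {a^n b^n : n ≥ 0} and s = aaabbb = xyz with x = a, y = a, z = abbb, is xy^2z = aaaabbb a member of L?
No

xy²z = a · aa · abbb = aaaabbb.
aaaabbb has 4 a's and 3 b's; 4 ≠ 3, so it is not in L.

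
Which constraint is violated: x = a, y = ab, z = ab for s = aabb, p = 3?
Violated: xyz = s

The decomposition x = a, y = ab, z = ab for s = aabb with p = 3
violates the constraint: xyz = s

xyz = 'a' + 'ab' + 'ab' = 'aabab' ≠ 'aabb' = s. The decomposition doesn't reconstruct s.

Pumping lemma constraints:
1. xyz = s (decomposition is valid)
2. |xy| ≤ p
3. |y| > 0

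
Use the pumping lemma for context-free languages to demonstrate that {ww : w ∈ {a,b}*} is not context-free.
Assume for contradiction that L is context-free, and let p ≥ 1 be the pumping length given by the pumping lemma for CFLs.
Choose s = a^p b^p a^p b^p. Then s ∈ L (take w = a^p b^p) and |s| = 4p ≥ p.
By the CFL pumping lemma, s = uvxyz for some u, v, x, y, z with |vxy| ≤ p, |vy| ≥ 1, and uv^i xy^i z ∈ L for every i ≥ 0.

Write s as four blocks A₁ B₁ A₂ B₂ with A₁ = A₂ = a^p and B₁ = B₂ = b^p. Since |vxy| ≤ p, the window vxy lies inside at most two adjacent blocks. Take i = 0 and let t = uxz, so |t| = 4p − |vy| with 1 ≤ |vy| ≤ p. If |t| is odd, t ∉ L immediately, so assume |vy| is even (hence |vy| ≥ 2) and |t|/2 = 2p − |vy|/2, which satisfies p ≤ |t|/2 ≤ 2p − 1.

Case 1 (vxy inside A₁B₁): t = a^(p−j) b^(p−l) a^p b^p with j + l = |vy|. The second half of t has length < 2p, so it is a suffix of the trailing a^p b^p and ends in b; the first half is a^(p−j) b^(p−l) a^((j+l)/2), which ends in a because (j+l)/2 ≥ 1. The halves differ, so t ∉ L.

Case 2 (vxy inside B₁A₂, straddling the middle): t = a^p b^(p−j) a^(p−l) b^p with j + l = |vy|. If t = ww, then w is a prefix of t of length ≥ p, so w begins with a^p; and w is a suffix of t of length ≥ p, so w ends with b^p. That forces |w| ≥ 2p, contradicting |w| = |t|/2 ≤ 2p − 1. So t ∉ L.

Case 3 (vxy inside A₂B₂): t = a^p b^p a^(p−j) b^(p−l) with j + l = |vy|. The first half of t is a prefix of a^p b^p, so it begins with a; the second half is b^((j+l)/2) a^(p−j) b^(p−l), which begins with b. The halves differ, so t ∉ L.

In every case uv⁰xy⁰z = uxz ∉ L.

This contradicts the CFL pumping lemma, which requires uv^i xy^i z ∈ L for all i ≥ 0.
Hence L = {ww : w ∈ {a,b}*} is not context-free. ∎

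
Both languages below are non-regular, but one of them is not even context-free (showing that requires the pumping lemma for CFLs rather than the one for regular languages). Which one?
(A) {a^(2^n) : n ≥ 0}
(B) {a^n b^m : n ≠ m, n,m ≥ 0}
(A) {a^(2^n) : n ≥ 0}

(A) {a^(2^n) : n ≥ 0} requires the CFL pumping lemma.

- {a^n b^m : n ≠ m, n,m ≥ 0} is context-free (but not regular)
  • Can be shown non-regular with the regular pumping lemma
  • After pumping a's, we can make n = m

- {a^(2^n) : n ≥ 0} is NOT context-free
  • Requires the CFL pumping lemma to prove
  • Gaps between powers of 2 grow exponentially

The CFL pumping lemma is "stronger" in that it can prove non-membership
in the larger class of context-free languages.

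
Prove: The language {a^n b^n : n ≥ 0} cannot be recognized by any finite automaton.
Assume for contradiction that L is regular, and let p ≥ 1 be the pumping length given by the pumping lemma.
Choose s = a^p b^p. Then s ∈ L and |s| = 2p ≥ p.
By the pumping lemma, s = xyz for some x, y, z with |xy| ≤ p, |y| ≥ 1, and xy^i z ∈ L for every i ≥ 0.
Since |xy| ≤ p and the first p symbols of s are all a's, we must have y = a^k for some k with 1 ≤ k ≤ p.

Take i = 0: xy⁰z = a^(p − k) b^p.
This string has p − k a's but p b's, and p − k < p because k ≥ 1. So xy⁰z ∉ L.

This contradicts the pumping lemma, which requires xy^i z ∈ L for all i ≥ 0.
Hence L = {a^n b^n : n ≥ 0} is not regular. ∎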